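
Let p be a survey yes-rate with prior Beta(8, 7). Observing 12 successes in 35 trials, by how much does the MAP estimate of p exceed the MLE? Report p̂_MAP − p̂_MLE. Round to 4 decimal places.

Posterior is Beta(20, 30); MAP = (20−1)/(50−2) = 19/48 ≈ 0.39583.
MLE ignores the prior: p̂_MLE = k/n = 12/35 ≈ 0.34286.
Difference = 19/48 − 12/35 = 89/1680 ≈ 0.0530.

MAP − MLE = 0.0530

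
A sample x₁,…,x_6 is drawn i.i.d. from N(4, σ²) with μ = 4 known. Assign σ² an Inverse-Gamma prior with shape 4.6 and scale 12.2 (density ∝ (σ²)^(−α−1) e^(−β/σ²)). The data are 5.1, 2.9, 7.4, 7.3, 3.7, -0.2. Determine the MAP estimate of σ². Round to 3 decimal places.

Sum of squared deviations about the known mean: SS = (5.1−4)² + (2.9−4)² + (7.4−4)² + (7.3−4)² + (3.7−4)² + (-0.2−4)² = 42.6.
The Normal likelihood contributes (σ²)^(−n/2) exp(−SS/(2σ²)), so the posterior is Inverse-Gamma(α + n/2, β + SS/2) = Inverse-Gamma(7.6, 33.5).
The mode of Inverse-Gamma(a, b) is b/(a+1) = 33.5/8.6 ≈ 3.895.

σ̂²_MAP = 3.895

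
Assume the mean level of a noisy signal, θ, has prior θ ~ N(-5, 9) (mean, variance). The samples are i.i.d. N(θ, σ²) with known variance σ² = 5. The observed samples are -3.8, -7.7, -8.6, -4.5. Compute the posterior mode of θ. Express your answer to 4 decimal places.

θ̂_MAP = -6.0098

n = 4; x̄ = ((-3.8) + (-7.7) + (-8.6) + (-4.5))/4 = -24.6/4 = -6.15.
For a Normal prior and Normal likelihood with known variance, the posterior is Normal; its mode equals its mean, the precision-weighted average.
Prior precision 1/σ₀² = 1/9; data precision n/σ² = 4/5 = 0.8.
θ̂ = ((1/9)·(-5) + 0.8·(-6.15)) / (1/9 + 0.8) = (-1232/225)/(41/45) = -1232/205 ≈ -6.0098.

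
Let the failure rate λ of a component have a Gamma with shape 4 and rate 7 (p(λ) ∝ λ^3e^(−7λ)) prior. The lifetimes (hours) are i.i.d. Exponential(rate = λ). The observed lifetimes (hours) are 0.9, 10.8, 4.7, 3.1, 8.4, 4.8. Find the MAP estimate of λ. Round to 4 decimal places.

λ̂_MAP = 0.2267

The Exponential(rate=λ) likelihood is ∝ λ^n e^(−λΣtᵢ). Here n = 6 and Σtᵢ = 0.9 + 10.8 + 4.7 + 3.1 + 8.4 + 4.8 = 32.7.
Posterior ∝ λ^3e^(−7λ) · λ^6e^(−32.7λ) = λ^9e^(−39.7λ), i.e. Gamma(10, 39.7).
Mode = (a−1)/b = 9/39.7 ≈ 0.2267.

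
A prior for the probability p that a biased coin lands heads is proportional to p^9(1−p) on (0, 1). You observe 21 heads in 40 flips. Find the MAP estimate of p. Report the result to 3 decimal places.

p̂_MAP = 0.600

The prior density ∝ p^9(1−p)^1 is the kernel of Beta(10, 2).
Data: 21 successes in 40 trials. The binomial likelihood contributes p^21(1−p)^19, so the posterior is Beta(10+21, 2+19) = Beta(31, 21).
For Beta(a, b) with a, b > 1 the mode is (a−1)/(a+b−2) = 30/50 ≈ 0.600.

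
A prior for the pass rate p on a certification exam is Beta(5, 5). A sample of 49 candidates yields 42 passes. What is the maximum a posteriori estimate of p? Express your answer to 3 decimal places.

p̂_MAP = 0.807

Prior: Beta(5, 5).
Data: 42 successes in 49 trials. The binomial likelihood contributes p^42(1−p)^7, so the posterior is Beta(5+42, 5+7) = Beta(47, 12).
For Beta(a, b) with a, b > 1 the mode is (a−1)/(a+b−2) = 46/57 ≈ 0.807.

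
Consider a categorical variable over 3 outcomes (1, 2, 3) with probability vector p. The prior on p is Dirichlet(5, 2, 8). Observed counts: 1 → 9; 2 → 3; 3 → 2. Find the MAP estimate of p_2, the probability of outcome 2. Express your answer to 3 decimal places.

MAP estimate: 0.154

The posterior is Dirichlet(αᵢ + nᵢ) = Dirichlet(14, 5, 10).
For a Dirichlet(a₁,…,a_K) with all aᵢ > 1, the mode has j-th component (aⱼ − 1)/(Σaᵢ − K).
Here Σaᵢ = 29 and K = 3, so p_2 = (5 − 1)/(29 − 3) = 4/26 ≈ 0.154.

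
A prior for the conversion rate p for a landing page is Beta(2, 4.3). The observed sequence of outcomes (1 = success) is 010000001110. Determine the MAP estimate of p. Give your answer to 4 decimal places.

p̂_MAP = 0.3067

Prior: Beta(2, 4.3).
Data: 4 successes in 12 trials (from the sequence). The binomial likelihood contributes p^4(1−p)^8, so the posterior is Beta(2+4, 4.3+8) = Beta(6, 12.3).
For Beta(a, b) with a, b > 1 the mode is (a−1)/(a+b−2) = 5/16.3 ≈ 0.3067.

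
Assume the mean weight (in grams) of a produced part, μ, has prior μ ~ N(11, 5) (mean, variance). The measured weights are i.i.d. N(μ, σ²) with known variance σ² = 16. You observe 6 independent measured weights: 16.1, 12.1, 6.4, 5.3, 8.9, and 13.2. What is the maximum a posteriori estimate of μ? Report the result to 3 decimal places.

n = 6; x̄ = (16.1 + 12.1 + 6.4 + 5.3 + 8.9 + 13.2)/6 = 62/6 = 31/3 ≈ 10.3333.
For a Normal prior and Normal likelihood with known variance, the posterior is Normal; its mode equals its mean, the precision-weighted average.
Prior precision 1/σ₀² = 1/5 = 0.2; data precision n/σ² = 6/16 = 0.375.
μ̂ = (0.2·11 + 0.375·(31/3)) / (0.2 + 0.375) = 6.075/0.575 = 243/23 ≈ 10.565.

μ̂_MAP = 10.565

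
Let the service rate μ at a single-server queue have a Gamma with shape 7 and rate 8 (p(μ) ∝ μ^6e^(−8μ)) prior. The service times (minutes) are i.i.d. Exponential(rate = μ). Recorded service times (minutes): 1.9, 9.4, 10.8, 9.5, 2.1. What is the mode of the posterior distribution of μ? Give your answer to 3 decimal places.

μ̂_MAP = 0.264

The Exponential(rate=μ) likelihood is ∝ μ^n e^(−μΣtᵢ). Here n = 5 and Σtᵢ = 1.9 + 9.4 + 10.8 + 9.5 + 2.1 = 33.7.
Posterior ∝ μ^6e^(−8μ) · μ^5e^(−33.7μ) = μ^11e^(−41.7μ), i.e. Gamma(12, 41.7).
Mode = (a−1)/b = 11/41.7 ≈ 0.264.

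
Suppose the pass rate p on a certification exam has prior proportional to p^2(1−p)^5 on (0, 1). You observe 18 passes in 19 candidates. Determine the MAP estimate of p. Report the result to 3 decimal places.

The prior density ∝ p^2(1−p)^5 is the kernel of Beta(3, 6).
Data: 18 successes in 19 trials. The binomial likelihood contributes p^18(1−p)^1, so the posterior is Beta(3+18, 6+1) = Beta(21, 7).
For Beta(a, b) with a, b > 1 the mode is (a−1)/(a+b−2) = 20/26 ≈ 0.769.

p̂_MAP = 0.769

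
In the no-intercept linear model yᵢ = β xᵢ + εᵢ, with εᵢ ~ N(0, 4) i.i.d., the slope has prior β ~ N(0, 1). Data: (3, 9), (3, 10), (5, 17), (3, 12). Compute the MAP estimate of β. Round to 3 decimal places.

β̂_MAP = 3.179

log p(β | y) = −Σ(yᵢ − βxᵢ)²/(2·4) − β²/(2·1) + const.
Setting the derivative to zero: Σxᵢ(yᵢ − βxᵢ)/4 − β/1 = 0, so β = Σxᵢyᵢ / (Σxᵢ² + σ²/τ²).
Σxᵢyᵢ = 3·9 + 3·10 + 5·17 + 3·12 = 178; Σxᵢ² = 52; σ²/τ² = 4.
β̂_MAP = 178 / (52 + 4) = 178/56 ≈ 3.179.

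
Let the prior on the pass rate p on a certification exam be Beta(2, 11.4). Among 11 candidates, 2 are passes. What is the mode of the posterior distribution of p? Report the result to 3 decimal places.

Prior: Beta(2, 11.4).
Data: 2 successes in 11 trials. The binomial likelihood contributes p^2(1−p)^9, so the posterior is Beta(2+2, 11.4+9) = Beta(4, 20.4).
For Beta(a, b) with a, b > 1 the mode is (a−1)/(a+b−2) = 3/22.4 ≈ 0.134.

p̂_MAP = 0.134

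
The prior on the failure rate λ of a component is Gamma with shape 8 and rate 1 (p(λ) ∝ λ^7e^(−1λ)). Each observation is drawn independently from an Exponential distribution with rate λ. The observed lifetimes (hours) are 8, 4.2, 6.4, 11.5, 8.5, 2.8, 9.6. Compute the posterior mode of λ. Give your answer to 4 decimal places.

The Exponential(rate=λ) likelihood is ∝ λ^n e^(−λΣtᵢ). Here n = 7 and Σtᵢ = 8 + 4.2 + 6.4 + 11.5 + 8.5 + 2.8 + 9.6 = 51.
Posterior ∝ λ^7e^(−1λ) · λ^7e^(−51λ) = λ^14e^(−52λ), i.e. Gamma(15, 52).
Mode = (a−1)/b = 14/52 ≈ 0.2692.

λ̂_MAP = 0.2692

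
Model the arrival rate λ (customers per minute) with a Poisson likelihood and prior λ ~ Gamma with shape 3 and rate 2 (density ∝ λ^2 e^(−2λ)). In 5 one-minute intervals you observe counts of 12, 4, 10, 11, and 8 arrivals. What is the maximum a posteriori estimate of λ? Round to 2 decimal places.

λ̂_MAP = 6.71

Σxᵢ = 12+4+10+11+8 = 45, with n = 5.
Posterior ∝ λ^2e^(−2λ) · λ^45e^(−5λ) = λ^47e^(−7λ), i.e. Gamma(shape=48, rate=7).
The mode of a Gamma(a, b) with a ≥ 1 (shape–rate) is (a−1)/b = 47/7 ≈ 6.71.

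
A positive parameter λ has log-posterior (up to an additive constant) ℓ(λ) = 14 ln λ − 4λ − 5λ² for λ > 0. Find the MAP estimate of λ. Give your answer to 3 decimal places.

λ̂_MAP = 1.000

ℓ'(λ) = 14/λ − 4 − 10λ. Setting this to zero and multiplying by λ: 10λ² + 4λ − 14 = 0.
λ = (−4 + √(4² + 4·10·14)) / (2·10) = (−4 + √576) / 20 = (−4 + 24)/20 = 1.
ℓ''(λ) = −14/λ² − 10 < 0, confirming a maximum.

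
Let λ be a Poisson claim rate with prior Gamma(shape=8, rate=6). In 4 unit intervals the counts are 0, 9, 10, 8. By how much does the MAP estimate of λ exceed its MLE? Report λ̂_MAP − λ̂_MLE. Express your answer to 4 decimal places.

MAP − MLE = -3.3500

Σxᵢ = 27. Posterior is Gamma(35, 10); MAP = (35−1)/10 = 34/10 ≈ 3.40000.
MLE = x̄ = 27/4 ≈ 6.75000.
Difference = 34/10 − 27/4 = -67/20 ≈ -3.3500.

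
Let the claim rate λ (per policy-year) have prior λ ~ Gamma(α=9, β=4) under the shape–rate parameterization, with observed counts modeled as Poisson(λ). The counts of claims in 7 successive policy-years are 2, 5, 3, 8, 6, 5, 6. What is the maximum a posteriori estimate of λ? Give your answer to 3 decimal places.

λ̂_MAP = 3.909

Σxᵢ = 2+5+3+8+6+5+6 = 35, with n = 7.
Posterior ∝ λ^8e^(−4λ) · λ^35e^(−7λ) = λ^43e^(−11λ), i.e. Gamma(shape=44, rate=11).
The mode of a Gamma(a, b) with a ≥ 1 (shape–rate) is (a−1)/b = 43/11 ≈ 3.909.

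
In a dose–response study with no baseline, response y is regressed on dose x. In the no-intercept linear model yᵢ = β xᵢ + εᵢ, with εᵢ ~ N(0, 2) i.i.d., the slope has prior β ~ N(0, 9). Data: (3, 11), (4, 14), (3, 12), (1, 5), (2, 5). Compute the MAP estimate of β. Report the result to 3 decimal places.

β̂_MAP = 3.569

log p(β | y) = −Σ(yᵢ − βxᵢ)²/(2·2) − β²/(2·9) + const.
Setting the derivative to zero: Σxᵢ(yᵢ − βxᵢ)/2 − β/9 = 0, so β = Σxᵢyᵢ / (Σxᵢ² + σ²/τ²).
Σxᵢyᵢ = 3·11 + 4·14 + 3·12 + 1·5 + 2·5 = 140; Σxᵢ² = 39; σ²/τ² = 2/9.
β̂_MAP = 140 / (39 + 2/9) = 140/(353/9) = 1260/353 ≈ 3.569.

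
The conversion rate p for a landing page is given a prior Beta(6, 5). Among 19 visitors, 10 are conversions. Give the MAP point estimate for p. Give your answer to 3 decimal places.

Prior: Beta(6, 5).
Data: 10 successes in 19 trials. The binomial likelihood contributes p^10(1−p)^9, so the posterior is Beta(6+10, 5+9) = Beta(16, 14).
For Beta(a, b) with a, b > 1 the mode is (a−1)/(a+b−2) = 15/28 ≈ 0.536.

p̂_MAP = 0.536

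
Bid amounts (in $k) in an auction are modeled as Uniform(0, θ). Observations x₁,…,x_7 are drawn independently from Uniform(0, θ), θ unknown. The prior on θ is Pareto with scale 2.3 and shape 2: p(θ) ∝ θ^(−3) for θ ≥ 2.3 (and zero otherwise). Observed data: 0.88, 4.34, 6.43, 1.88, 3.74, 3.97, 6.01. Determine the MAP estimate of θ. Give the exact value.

θ̂_MAP = 6.43

The Uniform(0, θ) likelihood is θ^(−n) for θ ≥ max(xᵢ), zero otherwise. Here max(xᵢ) = 6.43.
Posterior ∝ θ^(−3) · θ^(−7) = θ^(−10) on θ ≥ max(2.3, 6.43) = 6.43.
This density is strictly decreasing in θ, so the posterior mode lies at the lower boundary of the support.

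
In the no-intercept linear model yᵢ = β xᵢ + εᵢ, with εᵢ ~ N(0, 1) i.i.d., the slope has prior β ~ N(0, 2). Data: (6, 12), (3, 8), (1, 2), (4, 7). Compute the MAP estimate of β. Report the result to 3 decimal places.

log p(β | y) = −Σ(yᵢ − βxᵢ)²/(2·1) − β²/(2·2) + const.
Setting the derivative to zero: Σxᵢ(yᵢ − βxᵢ)/1 − β/2 = 0, so β = Σxᵢyᵢ / (Σxᵢ² + σ²/τ²).
Σxᵢyᵢ = 6·12 + 3·8 + 1·2 + 4·7 = 126; Σxᵢ² = 62; σ²/τ² = 0.5.
β̂_MAP = 126 / (62 + 0.5) = 126/62.5 ≈ 2.016.

β̂_MAP = 2.016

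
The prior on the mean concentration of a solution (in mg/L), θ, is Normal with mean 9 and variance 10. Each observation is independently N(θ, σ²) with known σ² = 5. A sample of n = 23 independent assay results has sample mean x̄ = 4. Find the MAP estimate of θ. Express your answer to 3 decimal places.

n = 23, x̄ = 4.
For a Normal prior and Normal likelihood with known variance, the posterior is Normal; its mode equals its mean, the precision-weighted average.
Prior precision 1/σ₀² = 1/10 = 0.1; data precision n/σ² = 23/5 = 4.6.
θ̂ = (0.1·9 + 4.6·4) / (0.1 + 4.6) = 19.3/4.7 = 193/47 ≈ 4.106.

θ̂_MAP = 4.106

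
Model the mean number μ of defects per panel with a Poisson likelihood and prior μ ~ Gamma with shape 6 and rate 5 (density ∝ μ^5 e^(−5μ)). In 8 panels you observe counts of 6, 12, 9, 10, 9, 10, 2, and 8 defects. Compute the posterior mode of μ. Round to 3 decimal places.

μ̂_MAP = 5.462

Σxᵢ = 6+12+9+10+9+10+2+8 = 66, with n = 8.
Posterior ∝ μ^5e^(−5μ) · μ^66e^(−8μ) = μ^71e^(−13μ), i.e. Gamma(shape=72, rate=13).
The mode of a Gamma(a, b) with a ≥ 1 (shape–rate) is (a−1)/b = 71/13 ≈ 5.462.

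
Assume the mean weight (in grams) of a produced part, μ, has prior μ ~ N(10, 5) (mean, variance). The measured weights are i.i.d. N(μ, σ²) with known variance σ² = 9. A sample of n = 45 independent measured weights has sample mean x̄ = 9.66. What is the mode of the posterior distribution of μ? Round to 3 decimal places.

μ̂_MAP = 9.673

n = 45, x̄ = 9.66.
For a Normal prior and Normal likelihood with known variance, the posterior is Normal; its mode equals its mean, the precision-weighted average.
Prior precision 1/σ₀² = 1/5 = 0.2; data precision n/σ² = 45/9 = 5.
μ̂ = (0.2·10 + 5·9.66) / (0.2 + 5) = 50.3/5.2 = 503/52 ≈ 9.673.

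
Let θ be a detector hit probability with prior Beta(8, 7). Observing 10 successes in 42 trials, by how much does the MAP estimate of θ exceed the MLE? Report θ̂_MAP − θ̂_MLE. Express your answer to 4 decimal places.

MAP − MLE = 0.0710

Posterior is Beta(18, 39); MAP = (18−1)/(57−2) = 17/55 ≈ 0.30909.
MLE ignores the prior: θ̂_MLE = k/n = 10/42 ≈ 0.23810.
Difference = 17/55 − 10/42 = 82/1155 ≈ 0.0710.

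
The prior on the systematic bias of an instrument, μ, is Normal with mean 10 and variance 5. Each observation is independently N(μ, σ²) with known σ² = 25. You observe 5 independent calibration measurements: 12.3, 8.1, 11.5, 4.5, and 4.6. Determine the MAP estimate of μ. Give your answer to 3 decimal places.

μ̂_MAP = 9.100

n = 5; x̄ = (12.3 + 8.1 + 11.5 + 4.5 + 4.6)/5 = 41/5 = 8.2.
For a Normal prior and Normal likelihood with known variance, the posterior is Normal; its mode equals its mean, the precision-weighted average.
Prior precision 1/σ₀² = 1/5 = 0.2; data precision n/σ² = 5/25 = 0.2.
μ̂ = (0.2·10 + 0.2·8.2) / (0.2 + 0.2) = 3.64/0.4 = 9.100.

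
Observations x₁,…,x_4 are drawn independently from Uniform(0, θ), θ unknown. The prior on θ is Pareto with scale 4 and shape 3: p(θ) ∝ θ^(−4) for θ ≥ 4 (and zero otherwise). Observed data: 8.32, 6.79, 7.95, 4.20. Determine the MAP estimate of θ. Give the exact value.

The Uniform(0, θ) likelihood is θ^(−n) for θ ≥ max(xᵢ), zero otherwise. Here max(xᵢ) = 8.32.
Posterior ∝ θ^(−4) · θ^(−4) = θ^(−8) on θ ≥ max(4, 8.32) = 8.32.
This density is strictly decreasing in θ, so the posterior mode lies at the lower boundary of the support.

θ̂_MAP = 8.32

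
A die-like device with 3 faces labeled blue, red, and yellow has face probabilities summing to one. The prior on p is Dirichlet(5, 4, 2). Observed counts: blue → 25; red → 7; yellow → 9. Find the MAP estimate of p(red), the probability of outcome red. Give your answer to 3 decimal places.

The posterior is Dirichlet(αᵢ + nᵢ) = Dirichlet(30, 11, 11).
For a Dirichlet(a₁,…,a_K) with all aᵢ > 1, the mode has j-th component (aⱼ − 1)/(Σaᵢ − K).
Here Σaᵢ = 52 and K = 3, so p(red) = (11 − 1)/(52 − 3) = 10/49 ≈ 0.204.

MAP estimate of p(red) = 0.204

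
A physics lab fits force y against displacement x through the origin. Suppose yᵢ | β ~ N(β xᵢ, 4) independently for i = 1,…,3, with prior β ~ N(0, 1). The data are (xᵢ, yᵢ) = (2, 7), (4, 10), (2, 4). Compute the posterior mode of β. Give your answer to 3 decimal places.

β̂_MAP = 2.214

log p(β | y) = −Σ(yᵢ − βxᵢ)²/(2·4) − β²/(2·1) + const.
Setting the derivative to zero: Σxᵢ(yᵢ − βxᵢ)/4 − β/1 = 0, so β = Σxᵢyᵢ / (Σxᵢ² + σ²/τ²).
Σxᵢyᵢ = 2·7 + 4·10 + 2·4 = 62; Σxᵢ² = 24; σ²/τ² = 4.
β̂_MAP = 62 / (24 + 4) = 62/28 ≈ 2.214.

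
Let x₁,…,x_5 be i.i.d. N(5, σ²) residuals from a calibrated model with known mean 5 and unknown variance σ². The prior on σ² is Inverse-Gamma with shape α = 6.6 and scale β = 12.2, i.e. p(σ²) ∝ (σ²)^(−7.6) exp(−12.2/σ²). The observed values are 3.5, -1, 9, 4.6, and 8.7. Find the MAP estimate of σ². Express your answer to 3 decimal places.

Sum of squared deviations about the known mean: SS = (3.5−5)² + (-1−5)² + (9−5)² + (4.6−5)² + (8.7−5)² = 68.1.
The Normal likelihood contributes (σ²)^(−n/2) exp(−SS/(2σ²)), so the posterior is Inverse-Gamma(α + n/2, β + SS/2) = Inverse-Gamma(9.1, 46.25).
The mode of Inverse-Gamma(a, b) is b/(a+1) = 46.25/10.1 ≈ 4.579.

σ̂²_MAP = 4.579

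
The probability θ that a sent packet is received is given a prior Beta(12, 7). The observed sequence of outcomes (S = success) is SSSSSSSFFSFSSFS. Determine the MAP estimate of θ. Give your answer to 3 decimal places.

θ̂_MAP = 0.688

Prior: Beta(12, 7).
Data: 11 successes in 15 trials (from the sequence). The binomial likelihood contributes θ^11(1−θ)^4, so the posterior is Beta(12+11, 7+4) = Beta(23, 11).
For Beta(a, b) with a, b > 1 the mode is (a−1)/(a+b−2) = 22/32 ≈ 0.688.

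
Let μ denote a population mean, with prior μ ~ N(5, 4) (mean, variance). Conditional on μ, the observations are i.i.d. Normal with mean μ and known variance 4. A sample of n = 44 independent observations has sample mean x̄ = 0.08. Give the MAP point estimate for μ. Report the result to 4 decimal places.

μ̂_MAP = 0.1893

n = 44, x̄ = 0.08.
For a Normal prior and Normal likelihood with known variance, the posterior is Normal; its mode equals its mean, the precision-weighted average.
Prior precision 1/σ₀² = 1/4 = 0.25; data precision n/σ² = 44/4 = 11.
μ̂ = (0.25·5 + 11·0.08) / (0.25 + 11) = 2.13/11.25 = 71/375 ≈ 0.1893.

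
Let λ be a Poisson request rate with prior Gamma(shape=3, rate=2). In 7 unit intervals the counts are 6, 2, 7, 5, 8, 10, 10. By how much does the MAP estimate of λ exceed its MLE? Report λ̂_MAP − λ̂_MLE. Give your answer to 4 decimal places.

MAP − MLE = -1.3016

Σxᵢ = 48. Posterior is Gamma(51, 9); MAP = (51−1)/9 = 50/9 ≈ 5.55556.
MLE = x̄ = 48/7 ≈ 6.85714.
Difference = 50/9 − 48/7 = -82/63 ≈ -1.3016.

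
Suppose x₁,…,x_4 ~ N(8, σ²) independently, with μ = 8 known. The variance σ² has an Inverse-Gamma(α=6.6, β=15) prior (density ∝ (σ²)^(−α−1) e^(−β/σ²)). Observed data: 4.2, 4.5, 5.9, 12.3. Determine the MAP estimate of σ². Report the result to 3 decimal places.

σ̂²_MAP = 4.145

Sum of squared deviations about the known mean: SS = (4.2−8)² + (4.5−8)² + (5.9−8)² + (12.3−8)² = 49.59.
The Normal likelihood contributes (σ²)^(−n/2) exp(−SS/(2σ²)), so the posterior is Inverse-Gamma(α + n/2, β + SS/2) = Inverse-Gamma(8.6, 39.795).
The mode of Inverse-Gamma(a, b) is b/(a+1) = 39.795/9.6 ≈ 4.145.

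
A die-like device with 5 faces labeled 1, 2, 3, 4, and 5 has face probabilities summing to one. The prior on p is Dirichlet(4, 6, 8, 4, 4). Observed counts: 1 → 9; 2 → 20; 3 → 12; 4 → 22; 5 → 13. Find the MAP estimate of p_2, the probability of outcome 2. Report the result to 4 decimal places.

MAP estimate: 0.2577

The posterior is Dirichlet(αᵢ + nᵢ) = Dirichlet(13, 26, 20, 26, 17).
For a Dirichlet(a₁,…,a_K) with all aᵢ > 1, the mode has j-th component (aⱼ − 1)/(Σaᵢ − K).
Here Σaᵢ = 102 and K = 5, so p_2 = (26 − 1)/(102 − 5) = 25/97 ≈ 0.2577.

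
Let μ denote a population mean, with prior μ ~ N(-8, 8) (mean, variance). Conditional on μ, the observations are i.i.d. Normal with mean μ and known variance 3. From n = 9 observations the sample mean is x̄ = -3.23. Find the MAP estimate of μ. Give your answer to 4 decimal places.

μ̂_MAP = -3.4208

n = 9, x̄ = -3.23.
For a Normal prior and Normal likelihood with known variance, the posterior is Normal; its mode equals its mean, the precision-weighted average.
Prior precision 1/σ₀² = 1/8 = 0.125; data precision n/σ² = 9/3 = 3.
μ̂ = (0.125·(-8) + 3·(-3.23)) / (0.125 + 3) = (-10.69)/3.125 = -3.4208.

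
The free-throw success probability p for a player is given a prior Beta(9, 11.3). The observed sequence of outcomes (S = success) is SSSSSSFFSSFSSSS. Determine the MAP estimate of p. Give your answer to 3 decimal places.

p̂_MAP = 0.601

Prior: Beta(9, 11.3).
Data: 12 successes in 15 trials (from the sequence). The binomial likelihood contributes p^12(1−p)^3, so the posterior is Beta(9+12, 11.3+3) = Beta(21, 14.3).
For Beta(a, b) with a, b > 1 the mode is (a−1)/(a+b−2) = 20/33.3 ≈ 0.601.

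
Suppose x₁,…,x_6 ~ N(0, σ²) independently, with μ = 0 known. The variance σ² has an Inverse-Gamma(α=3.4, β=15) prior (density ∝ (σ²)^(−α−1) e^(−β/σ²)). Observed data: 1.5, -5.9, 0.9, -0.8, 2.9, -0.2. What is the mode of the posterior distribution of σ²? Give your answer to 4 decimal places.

σ̂²_MAP = 5.2000

Sum of squared deviations about the known mean: SS = (1.5−0)² + (-5.9−0)² + (0.9−0)² + (-0.8−0)² + (2.9−0)² + (-0.2−0)² = 46.96.
The Normal likelihood contributes (σ²)^(−n/2) exp(−SS/(2σ²)), so the posterior is Inverse-Gamma(α + n/2, β + SS/2) = Inverse-Gamma(6.4, 38.48).
The mode of Inverse-Gamma(a, b) is b/(a+1) = 38.48/7.4 ≈ 5.2000.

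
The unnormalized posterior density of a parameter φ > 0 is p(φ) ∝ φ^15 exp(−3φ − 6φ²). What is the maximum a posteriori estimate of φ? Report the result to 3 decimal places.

φ̂_MAP = 1.000

ℓ'(φ) = 15/φ − 3 − 12φ. Setting this to zero and multiplying by φ: 12φ² + 3φ − 15 = 0.
φ = (−3 + √(3² + 4·12·15)) / (2·12) = (−3 + √729) / 24 = (−3 + 27)/24 = 1.
ℓ''(φ) = −15/φ² − 12 < 0, confirming a maximum.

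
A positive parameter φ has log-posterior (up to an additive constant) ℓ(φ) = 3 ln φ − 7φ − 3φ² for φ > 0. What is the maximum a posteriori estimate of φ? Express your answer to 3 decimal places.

φ̂_MAP = 0.333

ℓ'(φ) = 3/φ − 7 − 6φ. Setting this to zero and multiplying by φ: 6φ² + 7φ − 3 = 0.
φ = (−7 + √(7² + 4·6·3)) / (2·6) = (−7 + √121) / 12 = (−7 + 11)/12 = 1/3.
ℓ''(φ) = −3/φ² − 6 < 0, confirming a maximum.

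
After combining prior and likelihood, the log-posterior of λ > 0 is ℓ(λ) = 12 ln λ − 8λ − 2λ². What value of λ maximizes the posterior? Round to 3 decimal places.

ℓ'(λ) = 12/λ − 8 − 4λ. Setting this to zero and multiplying by λ: 4λ² + 8λ − 12 = 0.
λ = (−8 + √(8² + 4·4·12)) / (2·4) = (−8 + √256) / 8 = (−8 + 16)/8 = 1.
ℓ''(λ) = −12/λ² − 4 < 0, confirming a maximum.

λ̂_MAP = 1.000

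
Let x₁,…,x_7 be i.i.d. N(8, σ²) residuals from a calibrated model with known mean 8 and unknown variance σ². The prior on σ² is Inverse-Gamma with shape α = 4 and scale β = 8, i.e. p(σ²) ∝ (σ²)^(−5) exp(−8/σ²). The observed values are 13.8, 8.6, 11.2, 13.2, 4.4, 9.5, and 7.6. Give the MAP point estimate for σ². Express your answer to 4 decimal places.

Sum of squared deviations about the known mean: SS = (13.8−8)² + (8.6−8)² + (11.2−8)² + (13.2−8)² + (4.4−8)² + (9.5−8)² + (7.6−8)² = 86.65.
The Normal likelihood contributes (σ²)^(−n/2) exp(−SS/(2σ²)), so the posterior is Inverse-Gamma(α + n/2, β + SS/2) = Inverse-Gamma(7.5, 51.325).
The mode of Inverse-Gamma(a, b) is b/(a+1) = 51.325/8.5 ≈ 6.0382.

σ̂²_MAP = 6.0382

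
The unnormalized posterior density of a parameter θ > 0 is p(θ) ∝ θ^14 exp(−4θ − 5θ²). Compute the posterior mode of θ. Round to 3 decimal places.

θ̂_MAP = 1.000

ℓ'(θ) = 14/θ − 4 − 10θ. Setting this to zero and multiplying by θ: 10θ² + 4θ − 14 = 0.
θ = (−4 + √(4² + 4·10·14)) / (2·10) = (−4 + √576) / 20 = (−4 + 24)/20 = 1.
ℓ''(θ) = −14/θ² − 10 < 0, confirming a maximum.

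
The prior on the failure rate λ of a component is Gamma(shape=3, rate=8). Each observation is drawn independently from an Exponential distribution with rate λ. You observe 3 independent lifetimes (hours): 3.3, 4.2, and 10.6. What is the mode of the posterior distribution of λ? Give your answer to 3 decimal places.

The Exponential(rate=λ) likelihood is ∝ λ^n e^(−λΣtᵢ). Here n = 3 and Σtᵢ = 3.3 + 4.2 + 10.6 = 18.1.
Posterior ∝ λ^2e^(−8λ) · λ^3e^(−18.1λ) = λ^5e^(−26.1λ), i.e. Gamma(6, 26.1).
Mode = (a−1)/b = 5/26.1 ≈ 0.192.

λ̂_MAP = 0.192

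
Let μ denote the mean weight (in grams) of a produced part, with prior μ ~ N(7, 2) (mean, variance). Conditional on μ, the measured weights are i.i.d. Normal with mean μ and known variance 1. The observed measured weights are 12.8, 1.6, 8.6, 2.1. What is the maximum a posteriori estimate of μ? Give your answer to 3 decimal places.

μ̂_MAP = 6.356

n = 4; x̄ = (12.8 + 1.6 + 8.6 + 2.1)/4 = 25.1/4 = 6.275.
For a Normal prior and Normal likelihood with known variance, the posterior is Normal; its mode equals its mean, the precision-weighted average.
Prior precision 1/σ₀² = 1/2 = 0.5; data precision n/σ² = 4/1 = 4.
μ̂ = (0.5·7 + 4·6.275) / (0.5 + 4) = 28.6/4.5 = 286/45 ≈ 6.356.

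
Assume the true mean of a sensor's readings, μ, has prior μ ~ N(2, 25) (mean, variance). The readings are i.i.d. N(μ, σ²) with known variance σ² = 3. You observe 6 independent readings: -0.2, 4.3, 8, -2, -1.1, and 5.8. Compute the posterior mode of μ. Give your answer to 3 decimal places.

μ̂_MAP = 2.458

n = 6; x̄ = ((-0.2) + 4.3 + 8 + (-2) + (-1.1) + 5.8)/6 = 14.8/6 = 37/15 ≈ 2.4667.
For a Normal prior and Normal likelihood with known variance, the posterior is Normal; its mode equals its mean, the precision-weighted average.
Prior precision 1/σ₀² = 1/25 = 0.04; data precision n/σ² = 6/3 = 2.
μ̂ = (0.04·2 + 2·(37/15)) / (0.04 + 2) = (376/75)/2.04 = 376/153 ≈ 2.458.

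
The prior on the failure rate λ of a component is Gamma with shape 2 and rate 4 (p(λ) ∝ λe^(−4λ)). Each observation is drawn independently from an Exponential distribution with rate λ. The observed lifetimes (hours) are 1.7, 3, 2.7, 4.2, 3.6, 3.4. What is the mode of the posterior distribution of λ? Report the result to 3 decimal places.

λ̂_MAP = 0.310

The Exponential(rate=λ) likelihood is ∝ λ^n e^(−λΣtᵢ). Here n = 6 and Σtᵢ = 1.7 + 3 + 2.7 + 4.2 + 3.6 + 3.4 = 18.6.
Posterior ∝ λe^(−4λ) · λ^6e^(−18.6λ) = λ^7e^(−22.6λ), i.e. Gamma(8, 22.6).
Mode = (a−1)/b = 7/22.6 ≈ 0.310.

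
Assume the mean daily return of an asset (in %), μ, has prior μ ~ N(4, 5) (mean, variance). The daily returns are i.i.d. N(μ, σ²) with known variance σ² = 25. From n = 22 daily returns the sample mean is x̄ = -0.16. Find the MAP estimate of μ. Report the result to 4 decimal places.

n = 22, x̄ = -0.16.
For a Normal prior and Normal likelihood with known variance, the posterior is Normal; its mode equals its mean, the precision-weighted average.
Prior precision 1/σ₀² = 1/5 = 0.2; data precision n/σ² = 22/25 = 0.88.
μ̂ = (0.2·4 + 0.88·(-0.16)) / (0.2 + 0.88) = 0.6592/1.08 = 412/675 ≈ 0.6104.

μ̂_MAP = 0.6104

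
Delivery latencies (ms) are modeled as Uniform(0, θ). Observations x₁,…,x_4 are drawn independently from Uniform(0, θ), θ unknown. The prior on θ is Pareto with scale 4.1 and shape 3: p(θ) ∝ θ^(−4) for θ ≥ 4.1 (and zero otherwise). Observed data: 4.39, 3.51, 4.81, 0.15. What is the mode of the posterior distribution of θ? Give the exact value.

θ̂_MAP = 4.81

The Uniform(0, θ) likelihood is θ^(−n) for θ ≥ max(xᵢ), zero otherwise. Here max(xᵢ) = 4.81.
Posterior ∝ θ^(−4) · θ^(−4) = θ^(−8) on θ ≥ max(4.1, 4.81) = 4.81.
This density is strictly decreasing in θ, so the posterior mode lies at the lower boundary of the support.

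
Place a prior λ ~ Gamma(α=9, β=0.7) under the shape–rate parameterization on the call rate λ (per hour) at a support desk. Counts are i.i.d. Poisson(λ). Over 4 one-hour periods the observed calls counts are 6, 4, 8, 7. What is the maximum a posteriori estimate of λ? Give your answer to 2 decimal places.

λ̂_MAP = 7.02

Σxᵢ = 6+4+8+7 = 25, with n = 4.
Posterior ∝ λ^8e^(−0.7λ) · λ^25e^(−4λ) = λ^33e^(−4.7λ), i.e. Gamma(shape=34, rate=4.7).
The mode of a Gamma(a, b) with a ≥ 1 (shape–rate) is (a−1)/b = 33/4.7 ≈ 7.02.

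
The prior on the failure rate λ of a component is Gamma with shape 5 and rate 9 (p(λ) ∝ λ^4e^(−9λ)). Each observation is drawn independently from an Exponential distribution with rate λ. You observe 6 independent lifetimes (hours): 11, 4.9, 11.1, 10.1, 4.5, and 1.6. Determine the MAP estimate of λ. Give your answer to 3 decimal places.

The Exponential(rate=λ) likelihood is ∝ λ^n e^(−λΣtᵢ). Here n = 6 and Σtᵢ = 11 + 4.9 + 11.1 + 10.1 + 4.5 + 1.6 = 43.2.
Posterior ∝ λ^4e^(−9λ) · λ^6e^(−43.2λ) = λ^10e^(−52.2λ), i.e. Gamma(11, 52.2).
Mode = (a−1)/b = 10/52.2 ≈ 0.192.

λ̂_MAP = 0.192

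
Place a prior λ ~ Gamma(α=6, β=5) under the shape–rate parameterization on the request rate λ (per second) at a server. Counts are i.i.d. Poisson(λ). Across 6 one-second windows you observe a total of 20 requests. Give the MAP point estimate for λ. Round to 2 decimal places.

Σxᵢ = 20, n = 6.
Posterior ∝ λ^5e^(−5λ) · λ^20e^(−6λ) = λ^25e^(−11λ), i.e. Gamma(shape=26, rate=11).
The mode of a Gamma(a, b) with a ≥ 1 (shape–rate) is (a−1)/b = 25/11 ≈ 2.27.

λ̂_MAP = 2.27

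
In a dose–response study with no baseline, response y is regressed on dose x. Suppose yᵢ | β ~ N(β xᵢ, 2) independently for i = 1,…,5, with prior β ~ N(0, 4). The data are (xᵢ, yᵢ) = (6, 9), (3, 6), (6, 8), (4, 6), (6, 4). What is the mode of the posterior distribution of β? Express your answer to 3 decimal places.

log p(β | y) = −Σ(yᵢ − βxᵢ)²/(2·2) − β²/(2·4) + const.
Setting the derivative to zero: Σxᵢ(yᵢ − βxᵢ)/2 − β/4 = 0, so β = Σxᵢyᵢ / (Σxᵢ² + σ²/τ²).
Σxᵢyᵢ = 6·9 + 3·6 + 6·8 + 4·6 + 6·4 = 168; Σxᵢ² = 133; σ²/τ² = 0.5.
β̂_MAP = 168 / (133 + 0.5) = 168/133.5 ≈ 1.258.

β̂_MAP = 1.258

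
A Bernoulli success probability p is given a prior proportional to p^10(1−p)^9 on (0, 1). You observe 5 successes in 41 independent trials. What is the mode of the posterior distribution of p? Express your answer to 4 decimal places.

p̂_MAP = 0.2500

The prior density ∝ p^10(1−p)^9 is the kernel of Beta(11, 10).
Data: 5 successes in 41 trials. The binomial likelihood contributes p^5(1−p)^36, so the posterior is Beta(11+5, 10+36) = Beta(16, 46).
For Beta(a, b) with a, b > 1 the mode is (a−1)/(a+b−2) = 15/60 ≈ 0.2500.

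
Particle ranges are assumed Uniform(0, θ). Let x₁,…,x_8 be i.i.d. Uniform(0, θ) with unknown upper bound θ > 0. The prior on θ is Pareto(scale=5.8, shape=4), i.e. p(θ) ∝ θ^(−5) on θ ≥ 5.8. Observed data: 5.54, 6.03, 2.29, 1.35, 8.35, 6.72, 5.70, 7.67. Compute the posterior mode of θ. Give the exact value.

The Uniform(0, θ) likelihood is θ^(−n) for θ ≥ max(xᵢ), zero otherwise. Here max(xᵢ) = 8.35.
Posterior ∝ θ^(−5) · θ^(−8) = θ^(−13) on θ ≥ max(5.8, 8.35) = 8.35.
This density is strictly decreasing in θ, so the posterior mode lies at the lower boundary of the support.

θ̂_MAP = 8.35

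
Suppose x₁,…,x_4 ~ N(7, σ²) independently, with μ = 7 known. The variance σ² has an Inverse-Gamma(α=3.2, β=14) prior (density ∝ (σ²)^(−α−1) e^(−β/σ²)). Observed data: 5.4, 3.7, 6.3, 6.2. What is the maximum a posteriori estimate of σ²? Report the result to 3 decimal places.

σ̂²_MAP = 3.434

Sum of squared deviations about the known mean: SS = (5.4−7)² + (3.7−7)² + (6.3−7)² + (6.2−7)² = 14.58.
The Normal likelihood contributes (σ²)^(−n/2) exp(−SS/(2σ²)), so the posterior is Inverse-Gamma(α + n/2, β + SS/2) = Inverse-Gamma(5.2, 21.29).
The mode of Inverse-Gamma(a, b) is b/(a+1) = 21.29/6.2 ≈ 3.434.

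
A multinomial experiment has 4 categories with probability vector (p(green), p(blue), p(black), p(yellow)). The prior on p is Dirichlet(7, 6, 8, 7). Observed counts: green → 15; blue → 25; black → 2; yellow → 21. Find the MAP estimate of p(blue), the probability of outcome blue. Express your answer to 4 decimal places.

MAP estimate of p(blue) = 0.3448

The posterior is Dirichlet(αᵢ + nᵢ) = Dirichlet(22, 31, 10, 28).
For a Dirichlet(a₁,…,a_K) with all aᵢ > 1, the mode has j-th component (aⱼ − 1)/(Σaᵢ − K).
Here Σaᵢ = 91 and K = 4, so p(blue) = (31 − 1)/(91 − 4) = 30/87 ≈ 0.3448.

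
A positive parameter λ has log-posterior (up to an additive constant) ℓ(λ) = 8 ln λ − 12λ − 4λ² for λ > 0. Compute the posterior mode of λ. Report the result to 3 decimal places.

ℓ'(λ) = 8/λ − 12 − 8λ. Setting this to zero and multiplying by λ: 8λ² + 12λ − 8 = 0.
λ = (−12 + √(12² + 4·8·8)) / (2·8) = (−12 + √400) / 16 = (−12 + 20)/16 = 1/2.
ℓ''(λ) = −8/λ² − 8 < 0, confirming a maximum.

λ̂_MAP = 0.500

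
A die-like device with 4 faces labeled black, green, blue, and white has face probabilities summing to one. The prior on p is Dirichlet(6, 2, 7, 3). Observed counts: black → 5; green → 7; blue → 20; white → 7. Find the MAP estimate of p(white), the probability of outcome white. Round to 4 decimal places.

MAP estimate of p(white) = 0.1698

The posterior is Dirichlet(αᵢ + nᵢ) = Dirichlet(11, 9, 27, 10).
For a Dirichlet(a₁,…,a_K) with all aᵢ > 1, the mode has j-th component (aⱼ − 1)/(Σaᵢ − K).
Here Σaᵢ = 57 and K = 4, so p(white) = (10 − 1)/(57 − 4) = 9/53 ≈ 0.1698.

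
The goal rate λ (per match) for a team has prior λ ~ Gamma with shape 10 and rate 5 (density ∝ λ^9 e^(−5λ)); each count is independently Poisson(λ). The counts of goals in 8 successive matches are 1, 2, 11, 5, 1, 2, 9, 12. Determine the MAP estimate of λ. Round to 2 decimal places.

Σxᵢ = 1+2+11+5+1+2+9+12 = 43, with n = 8.
Posterior ∝ λ^9e^(−5λ) · λ^43e^(−8λ) = λ^52e^(−13λ), i.e. Gamma(shape=53, rate=13).
The mode of a Gamma(a, b) with a ≥ 1 (shape–rate) is (a−1)/b = 52/13 ≈ 4.00.

λ̂_MAP = 4.00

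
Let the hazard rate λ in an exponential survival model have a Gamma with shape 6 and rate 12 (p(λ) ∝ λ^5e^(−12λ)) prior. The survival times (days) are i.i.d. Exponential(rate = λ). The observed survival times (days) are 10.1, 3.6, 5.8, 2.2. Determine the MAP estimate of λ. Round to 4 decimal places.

λ̂_MAP = 0.2671

The Exponential(rate=λ) likelihood is ∝ λ^n e^(−λΣtᵢ). Here n = 4 and Σtᵢ = 10.1 + 3.6 + 5.8 + 2.2 = 21.7.
Posterior ∝ λ^5e^(−12λ) · λ^4e^(−21.7λ) = λ^9e^(−33.7λ), i.e. Gamma(10, 33.7).
Mode = (a−1)/b = 9/33.7 ≈ 0.2671.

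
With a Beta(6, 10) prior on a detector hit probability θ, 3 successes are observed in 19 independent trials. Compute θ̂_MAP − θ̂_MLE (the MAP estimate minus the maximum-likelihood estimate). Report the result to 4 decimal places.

MAP − MLE = 0.0845

Posterior is Beta(9, 26); MAP = (9−1)/(35−2) = 8/33 ≈ 0.24242.
MLE ignores the prior: θ̂_MLE = k/n = 3/19 ≈ 0.15789.
Difference = 8/33 − 3/19 = 53/627 ≈ 0.0845.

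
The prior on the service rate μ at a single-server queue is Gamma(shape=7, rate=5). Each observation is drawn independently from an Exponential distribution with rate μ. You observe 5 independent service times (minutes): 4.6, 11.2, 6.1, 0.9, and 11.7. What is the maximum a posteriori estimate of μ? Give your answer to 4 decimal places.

μ̂_MAP = 0.2785

The Exponential(rate=μ) likelihood is ∝ μ^n e^(−μΣtᵢ). Here n = 5 and Σtᵢ = 4.6 + 11.2 + 6.1 + 0.9 + 11.7 = 34.5.
Posterior ∝ μ^6e^(−5μ) · μ^5e^(−34.5μ) = μ^11e^(−39.5μ), i.e. Gamma(12, 39.5).
Mode = (a−1)/b = 11/39.5 ≈ 0.2785.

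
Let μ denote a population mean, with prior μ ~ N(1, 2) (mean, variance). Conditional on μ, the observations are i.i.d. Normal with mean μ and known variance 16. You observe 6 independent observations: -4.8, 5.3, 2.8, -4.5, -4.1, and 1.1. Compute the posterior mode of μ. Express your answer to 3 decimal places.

n = 6; x̄ = ((-4.8) + 5.3 + 2.8 + (-4.5) + (-4.1) + 1.1)/6 = -4.2/6 = -0.7.
For a Normal prior and Normal likelihood with known variance, the posterior is Normal; its mode equals its mean, the precision-weighted average.
Prior precision 1/σ₀² = 1/2 = 0.5; data precision n/σ² = 6/16 = 0.375.
μ̂ = (0.5·1 + 0.375·(-0.7)) / (0.5 + 0.375) = 0.2375/0.875 = 19/70 ≈ 0.271.

μ̂_MAP = 0.271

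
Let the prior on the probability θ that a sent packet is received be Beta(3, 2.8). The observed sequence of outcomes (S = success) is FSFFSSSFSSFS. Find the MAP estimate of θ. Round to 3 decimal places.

Prior: Beta(3, 2.8).
Data: 7 successes in 12 trials (from the sequence). The binomial likelihood contributes θ^7(1−θ)^5, so the posterior is Beta(3+7, 2.8+5) = Beta(10, 7.8).
For Beta(a, b) with a, b > 1 the mode is (a−1)/(a+b−2) = 9/15.8 ≈ 0.570.

θ̂_MAP = 0.570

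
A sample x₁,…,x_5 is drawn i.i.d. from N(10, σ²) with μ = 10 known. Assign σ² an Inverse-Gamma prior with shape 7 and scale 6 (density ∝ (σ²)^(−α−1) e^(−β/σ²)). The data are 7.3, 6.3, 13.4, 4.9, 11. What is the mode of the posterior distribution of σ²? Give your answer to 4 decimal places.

Sum of squared deviations about the known mean: SS = (7.3−10)² + (6.3−10)² + (13.4−10)² + (4.9−10)² + (11−10)² = 59.55.
The Normal likelihood contributes (σ²)^(−n/2) exp(−SS/(2σ²)), so the posterior is Inverse-Gamma(α + n/2, β + SS/2) = Inverse-Gamma(9.5, 35.775).
The mode of Inverse-Gamma(a, b) is b/(a+1) = 35.775/10.5 ≈ 3.4071.

σ̂²_MAP = 3.4071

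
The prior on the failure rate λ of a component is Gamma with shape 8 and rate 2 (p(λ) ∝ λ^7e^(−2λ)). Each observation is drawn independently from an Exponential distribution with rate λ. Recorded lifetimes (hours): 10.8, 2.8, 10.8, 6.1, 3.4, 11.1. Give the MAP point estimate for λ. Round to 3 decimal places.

The Exponential(rate=λ) likelihood is ∝ λ^n e^(−λΣtᵢ). Here n = 6 and Σtᵢ = 10.8 + 2.8 + 10.8 + 6.1 + 3.4 + 11.1 = 45.
Posterior ∝ λ^7e^(−2λ) · λ^6e^(−45λ) = λ^13e^(−47λ), i.e. Gamma(14, 47).
Mode = (a−1)/b = 13/47 ≈ 0.277.

λ̂_MAP = 0.277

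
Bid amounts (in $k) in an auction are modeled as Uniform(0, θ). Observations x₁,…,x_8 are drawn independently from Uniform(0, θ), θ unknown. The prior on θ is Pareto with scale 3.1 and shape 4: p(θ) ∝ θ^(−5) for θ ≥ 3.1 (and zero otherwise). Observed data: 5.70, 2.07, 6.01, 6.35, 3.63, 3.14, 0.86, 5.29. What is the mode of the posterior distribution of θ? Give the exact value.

The Uniform(0, θ) likelihood is θ^(−n) for θ ≥ max(xᵢ), zero otherwise. Here max(xᵢ) = 6.35.
Posterior ∝ θ^(−5) · θ^(−8) = θ^(−13) on θ ≥ max(3.1, 6.35) = 6.35.
This density is strictly decreasing in θ, so the posterior mode lies at the lower boundary of the support.

θ̂_MAP = 6.35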